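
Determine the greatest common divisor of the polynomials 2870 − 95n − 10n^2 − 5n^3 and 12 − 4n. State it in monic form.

Euclidean algorithm in ℚ[n]:
  −5n^3 − 10n^2 − 95n + 2870 = ((5/4)n^2 + (25/4)n + 85/2)(−4n + 12) + (2360)
  −4n + 12 = (−(1/590)n + 3/590)(2360) + (0)
The last nonzero remainder is the constant 2360, so the polynomials are coprime and gcd = 1.

1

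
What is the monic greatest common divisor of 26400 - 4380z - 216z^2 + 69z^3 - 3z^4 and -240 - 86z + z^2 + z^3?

Apply the Euclidean algorithm:
  -3z^4 + 69z^3 - 216z^2 - 4380z + 26400 = (-3z + 72)(z^3 + z^2 - 86z - 240) + (-546z^2 + 1092z + 43680)
  z^3 + z^2 - 86z - 240 = (-(1/546)z - 1/182)(-546z^2 + 1092z + 43680) + (0)
Last nonzero remainder: -546z^2 + 1092z + 43680. Dividing through by -546 gives the monic gcd z^2 - 2z - 80.

-80 - 2z + z^2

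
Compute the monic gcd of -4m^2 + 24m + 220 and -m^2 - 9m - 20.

m + 5

By polynomial division,
  -4m^2 + 24m + 220 = (4)(-m^2 - 9m - 20) + (60m + 300)
  -m^2 - 9m - 20 = (-(1/60)m - 1/15)(60m + 300) + (0)
Last nonzero remainder: 60m + 300. Dividing through by 60 gives the monic gcd m + 5.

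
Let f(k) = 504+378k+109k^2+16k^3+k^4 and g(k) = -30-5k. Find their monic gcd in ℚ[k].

6+k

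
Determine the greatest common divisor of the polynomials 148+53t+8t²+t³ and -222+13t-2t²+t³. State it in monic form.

Repeated division with remainder:
  t³+8t²+53t+148 = (t³-2t²+13t-222) + (10t²+40t+370)
  t³-2t²+13t-222 = ((1/10)t-3/5)(10t²+40t+370) + (0)
Last nonzero remainder: 10t²+40t+370. Dividing through by 10 gives the monic gcd t²+4t+37.

37+4t+t²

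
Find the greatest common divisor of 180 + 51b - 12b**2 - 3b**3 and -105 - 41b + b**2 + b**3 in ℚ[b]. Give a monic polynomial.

15 + 8b + b**2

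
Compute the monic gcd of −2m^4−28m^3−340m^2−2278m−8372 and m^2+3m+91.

By polynomial division,
  −2m^4−28m^3−340m^2−2278m−8372 = (−2m^2−22m−92)(m^2+3m+91) + (0)
The last nonzero remainder m^2+3m+91 is already monic.

m^2+3m+91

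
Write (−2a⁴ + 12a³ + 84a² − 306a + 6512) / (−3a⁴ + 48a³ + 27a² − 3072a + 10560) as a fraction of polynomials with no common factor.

Apply the Euclidean algorithm:
  −2a⁴ + 12a³ + 84a² − 306a + 6512 = (2/3)(−3a⁴ + 48a³ + 27a² − 3072a + 10560) + (−20a³ + 66a² + 1742a − 528)
  −3a⁴ + 48a³ + 27a² − 3072a + 10560 = ((3/20)a − 381/200)(−20a³ + 66a² + 1742a − 528) + (−(10857/100)a² + (32571/100)a + 238854/25)
  −20a³ + 66a² + 1742a − 528 = ((2000/10857)a − 200/3619)(−(10857/100)a² + (32571/100)a + 238854/25) + (0)
Last nonzero remainder: −(10857/100)a² + (32571/100)a + 238854/25. Dividing through by −10857/100 gives the monic gcd a² − 3a − 88.
Cancel a² − 3a − 88 from numerator and denominator to get the reduced form.

(2a² − 6a + 74)/(3a² − 39a + 120)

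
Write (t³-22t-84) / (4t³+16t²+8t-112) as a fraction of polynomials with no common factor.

(t-6)/(4t-8)

By polynomial division,
  t³-22t-84 = (1/4)(4t³+16t²+8t-112) + (-4t²-24t-56)
  4t³+16t²+8t-112 = (-t+2)(-4t²-24t-56) + (0)
Last nonzero remainder: -4t²-24t-56. Dividing through by -4 gives the monic gcd t²+6t+14.
Cancel t²+6t+14 from numerator and denominator to get the reduced form.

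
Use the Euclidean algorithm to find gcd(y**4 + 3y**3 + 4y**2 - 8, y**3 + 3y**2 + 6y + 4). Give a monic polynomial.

By polynomial division,
  y**4 + 3y**3 + 4y**2 - 8 = (y)(y**3 + 3y**2 + 6y + 4) + (-2y**2 - 4y - 8)
  y**3 + 3y**2 + 6y + 4 = (-(1/2)y - 1/2)(-2y**2 - 4y - 8) + (0)
Last nonzero remainder: -2y**2 - 4y - 8. Dividing through by -2 gives the monic gcd y**2 + 2y + 4.

y**2 + 2y + 4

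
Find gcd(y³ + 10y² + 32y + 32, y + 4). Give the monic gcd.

By polynomial division,
  y³ + 10y² + 32y + 32 = (y² + 6y + 8)(y + 4) + (0)
The last nonzero remainder y + 4 is already monic.

y + 4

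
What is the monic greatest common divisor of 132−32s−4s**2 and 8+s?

1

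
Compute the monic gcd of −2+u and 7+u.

Apply the Euclidean algorithm:
  u−2 = (u+7) + (−9)
  u+7 = (−(1/9)u−7/9)(−9) + (0)
The last nonzero remainder is the constant −9, so the polynomials are coprime and gcd = 1.

1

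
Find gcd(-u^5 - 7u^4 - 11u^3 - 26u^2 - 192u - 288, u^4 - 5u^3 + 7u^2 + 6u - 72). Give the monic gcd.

Euclidean algorithm in ℚ[u]:
  -u^5 - 7u^4 - 11u^3 - 26u^2 - 192u - 288 = (-u - 12)(u^4 - 5u^3 + 7u^2 + 6u - 72) + (-64u^3 + 64u^2 - 192u - 1152)
  u^4 - 5u^3 + 7u^2 + 6u - 72 = (-(1/64)u + 1/16)(-64u^3 + 64u^2 - 192u - 1152) + (0)
Last nonzero remainder: -64u^3 + 64u^2 - 192u - 1152. Dividing through by -64 gives the monic gcd u^3 - u^2 + 3u + 18.

u^3 - u^2 + 3u + 18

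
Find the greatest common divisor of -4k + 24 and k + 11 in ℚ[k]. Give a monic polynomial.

By polynomial division,
  -4k + 24 = (-4)(k + 11) + (68)
  k + 11 = ((1/68)k + 11/68)(68) + (0)
The last nonzero remainder is the constant 68, so the polynomials are coprime and gcd = 1.

1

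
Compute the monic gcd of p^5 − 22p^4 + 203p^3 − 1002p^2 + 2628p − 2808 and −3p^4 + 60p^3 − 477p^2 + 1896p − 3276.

Repeated division with remainder:
  p^5 − 22p^4 + 203p^3 − 1002p^2 + 2628p − 2808 = (−(1/3)p + 2/3)(−3p^4 + 60p^3 − 477p^2 + 1896p − 3276) + (4p^3 − 52p^2 + 272p − 624)
  −3p^4 + 60p^3 − 477p^2 + 1896p − 3276 = (−(3/4)p + 21/4)(4p^3 − 52p^2 + 272p − 624) + (0)
Last nonzero remainder: 4p^3 − 52p^2 + 272p − 624. Dividing through by 4 gives the monic gcd p^3 − 13p^2 + 68p − 156.

p^3 − 13p^2 + 68p − 156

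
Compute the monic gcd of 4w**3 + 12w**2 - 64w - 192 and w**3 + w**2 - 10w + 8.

w + 4

By polynomial division,
  4w**3 + 12w**2 - 64w - 192 = (4)(w**3 + w**2 - 10w + 8) + (8w**2 - 24w - 224)
  w**3 + w**2 - 10w + 8 = ((1/8)w + 1/2)(8w**2 - 24w - 224) + (30w + 120)
  8w**2 - 24w - 224 = ((4/15)w - 28/15)(30w + 120) + (0)
Last nonzero remainder: 30w + 120. Dividing through by 30 gives the monic gcd w + 4.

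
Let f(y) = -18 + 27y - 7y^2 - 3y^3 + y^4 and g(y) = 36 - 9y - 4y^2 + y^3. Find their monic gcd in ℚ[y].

-9 + y^2

Repeated division with remainder:
  y^4 - 3y^3 - 7y^2 + 27y - 18 = (y + 1)(y^3 - 4y^2 - 9y + 36) + (6y^2 - 54)
  y^3 - 4y^2 - 9y + 36 = ((1/6)y - 2/3)(6y^2 - 54) + (0)
Last nonzero remainder: 6y^2 - 54. Dividing through by 6 gives the monic gcd y^2 - 9.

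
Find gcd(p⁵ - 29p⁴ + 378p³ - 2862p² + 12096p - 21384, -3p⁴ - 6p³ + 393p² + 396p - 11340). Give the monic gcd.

p² - 15p + 54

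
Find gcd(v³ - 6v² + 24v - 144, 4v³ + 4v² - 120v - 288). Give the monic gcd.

v - 6

Repeated division with remainder:
  v³ - 6v² + 24v - 144 = (1/4)(4v³ + 4v² - 120v - 288) + (-7v² + 54v - 72)
  4v³ + 4v² - 120v - 288 = (-(4/7)v - 244/49)(-7v² + 54v - 72) + ((5280/49)v - 31680/49)
  -7v² + 54v - 72 = (-(343/5280)v + 49/440)((5280/49)v - 31680/49) + (0)
Last nonzero remainder: (5280/49)v - 31680/49. Dividing through by 5280/49 gives the monic gcd v - 6.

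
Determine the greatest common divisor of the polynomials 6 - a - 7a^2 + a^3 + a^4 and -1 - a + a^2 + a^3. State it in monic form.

Euclidean algorithm in ℚ[a]:
  a^4 + a^3 - 7a^2 - a + 6 = (a)(a^3 + a^2 - a - 1) + (-6a^2 + 6)
  a^3 + a^2 - a - 1 = (-(1/6)a - 1/6)(-6a^2 + 6) + (0)
Last nonzero remainder: -6a^2 + 6. Dividing through by -6 gives the monic gcd a^2 - 1.

-1 + a^2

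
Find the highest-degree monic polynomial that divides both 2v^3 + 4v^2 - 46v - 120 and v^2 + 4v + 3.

v + 3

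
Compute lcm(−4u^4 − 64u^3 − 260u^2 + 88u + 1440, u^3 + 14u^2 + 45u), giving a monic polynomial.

u^5 + 16u^4 + 65u^3 − 22u^2 − 360u

Repeated division with remainder:
  −4u^4 − 64u^3 − 260u^2 + 88u + 1440 = (−4u − 8)(u^3 + 14u^2 + 45u) + (32u^2 + 448u + 1440)
  u^3 + 14u^2 + 45u = ((1/32)u)(32u^2 + 448u + 1440) + (0)
Last nonzero remainder: 32u^2 + 448u + 1440. Dividing through by 32 gives the monic gcd u^2 + 14u + 45.
Then lcm(f, g) = f·g / gcd(f, g); expanding and making the result monic gives the answer.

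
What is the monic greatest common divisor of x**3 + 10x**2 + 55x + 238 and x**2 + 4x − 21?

x + 7

Repeated division with remainder:
  x**3 + 10x**2 + 55x + 238 = (x + 6)(x**2 + 4x − 21) + (52x + 364)
  x**2 + 4x − 21 = ((1/52)x − 3/52)(52x + 364) + (0)
Last nonzero remainder: 52x + 364. Dividing through by 52 gives the monic gcd x + 7.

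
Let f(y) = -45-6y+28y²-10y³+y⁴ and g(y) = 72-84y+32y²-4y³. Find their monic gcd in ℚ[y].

Euclidean algorithm in ℚ[y]:
  y⁴-10y³+28y²-6y-45 = (-(1/4)y+1/2)(-4y³+32y²-84y+72) + (-9y²+54y-81)
  -4y³+32y²-84y+72 = ((4/9)y-8/9)(-9y²+54y-81) + (0)
Last nonzero remainder: -9y²+54y-81. Dividing through by -9 gives the monic gcd y²-6y+9.

9-6y+y²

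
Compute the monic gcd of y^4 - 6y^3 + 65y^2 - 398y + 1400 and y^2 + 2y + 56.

y^2 + 2y + 56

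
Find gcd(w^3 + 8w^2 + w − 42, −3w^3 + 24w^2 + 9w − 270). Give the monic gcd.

w + 3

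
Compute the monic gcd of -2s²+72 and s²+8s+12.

s+6

Repeated division with remainder:
  -2s²+72 = (-2)(s²+8s+12) + (16s+96)
  s²+8s+12 = ((1/16)s+1/8)(16s+96) + (0)
Last nonzero remainder: 16s+96. Dividing through by 16 gives the monic gcd s+6.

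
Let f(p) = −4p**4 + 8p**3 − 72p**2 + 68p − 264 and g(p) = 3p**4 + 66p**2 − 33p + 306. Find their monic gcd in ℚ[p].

By polynomial division,
  −4p**4 + 8p**3 − 72p**2 + 68p − 264 = (−4/3)(3p**4 + 66p**2 − 33p + 306) + (8p**3 + 16p**2 + 24p + 144)
  3p**4 + 66p**2 − 33p + 306 = ((3/8)p − 3/4)(8p**3 + 16p**2 + 24p + 144) + (69p**2 − 69p + 414)
  8p**3 + 16p**2 + 24p + 144 = ((8/69)p + 8/23)(69p**2 − 69p + 414) + (0)
Last nonzero remainder: 69p**2 − 69p + 414. Dividing through by 69 gives the monic gcd p**2 − p + 6.

p**2 − p + 6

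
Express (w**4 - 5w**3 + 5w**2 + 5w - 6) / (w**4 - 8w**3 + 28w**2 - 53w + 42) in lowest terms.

(w**2 - 1)/(w**2 - 3w + 7)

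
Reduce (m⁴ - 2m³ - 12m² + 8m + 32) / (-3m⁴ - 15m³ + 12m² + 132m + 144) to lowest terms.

(-m² + 6m - 8)/(3m² + 3m - 36)

Euclidean algorithm in ℚ[m]:
  m⁴ - 2m³ - 12m² + 8m + 32 = (-1/3)(-3m⁴ - 15m³ + 12m² + 132m + 144) + (-7m³ - 8m² + 52m + 80)
  -3m⁴ - 15m³ + 12m² + 132m + 144 = ((3/7)m + 81/49)(-7m³ - 8m² + 52m + 80) + ((144/49)m² + (576/49)m + 576/49)
  -7m³ - 8m² + 52m + 80 = (-(343/144)m + 245/36)((144/49)m² + (576/49)m + 576/49) + (0)
Last nonzero remainder: (144/49)m² + (576/49)m + 576/49. Dividing through by 144/49 gives the monic gcd m² + 4m + 4.
Cancel m² + 4m + 4 from numerator and denominator to get the reduced form.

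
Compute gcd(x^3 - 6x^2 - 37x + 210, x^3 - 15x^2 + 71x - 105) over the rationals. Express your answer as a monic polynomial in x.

x^2 - 12x + 35

By polynomial division,
  x^3 - 6x^2 - 37x + 210 = (x^3 - 15x^2 + 71x - 105) + (9x^2 - 108x + 315)
  x^3 - 15x^2 + 71x - 105 = ((1/9)x - 1/3)(9x^2 - 108x + 315) + (0)
Last nonzero remainder: 9x^2 - 108x + 315. Dividing through by 9 gives the monic gcd x^2 - 12x + 35.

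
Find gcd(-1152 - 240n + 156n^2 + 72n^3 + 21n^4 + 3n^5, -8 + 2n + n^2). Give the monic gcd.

-8 + 2n + n^2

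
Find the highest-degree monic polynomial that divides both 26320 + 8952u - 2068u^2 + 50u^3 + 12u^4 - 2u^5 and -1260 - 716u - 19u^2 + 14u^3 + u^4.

-140 - 64u + 5u^2 + u^3

Apply the Euclidean algorithm:
  -2u^5 + 12u^4 + 50u^3 - 2068u^2 + 8952u + 26320 = (-2u + 40)(u^4 + 14u^3 - 19u^2 - 716u - 1260) + (-548u^3 - 2740u^2 + 35072u + 76720)
  u^4 + 14u^3 - 19u^2 - 716u - 1260 = (-(1/548)u - 9/548)(-548u^3 - 2740u^2 + 35072u + 76720) + (0)
Last nonzero remainder: -548u^3 - 2740u^2 + 35072u + 76720. Dividing through by -548 gives the monic gcd u^3 + 5u^2 - 64u - 140.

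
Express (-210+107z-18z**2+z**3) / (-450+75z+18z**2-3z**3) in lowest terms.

Apply the Euclidean algorithm:
  z**3-18z**2+107z-210 = (-1/3)(-3z**3+18z**2+75z-450) + (-12z**2+132z-360)
  -3z**3+18z**2+75z-450 = ((1/4)z+5/4)(-12z**2+132z-360) + (0)
Last nonzero remainder: -12z**2+132z-360. Dividing through by -12 gives the monic gcd z**2-11z+30.
Cancel z**2-11z+30 from numerator and denominator to get the reduced form.

(7-z)/(15+3z)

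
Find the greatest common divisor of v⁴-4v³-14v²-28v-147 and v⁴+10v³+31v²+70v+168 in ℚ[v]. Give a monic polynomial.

Repeated division with remainder:
  v⁴-4v³-14v²-28v-147 = (v⁴+10v³+31v²+70v+168) + (-14v³-45v²-98v-315)
  v⁴+10v³+31v²+70v+168 = (-(1/14)v-95/196)(-14v³-45v²-98v-315) + ((429/196)v²+429/28)
  -14v³-45v²-98v-315 = (-(2744/429)v-2940/143)((429/196)v²+429/28) + (0)
Last nonzero remainder: (429/196)v²+429/28. Dividing through by 429/196 gives the monic gcd v²+7.

v²+7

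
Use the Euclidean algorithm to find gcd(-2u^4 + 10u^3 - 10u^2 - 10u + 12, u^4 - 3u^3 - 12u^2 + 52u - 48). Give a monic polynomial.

Apply the Euclidean algorithm:
  -2u^4 + 10u^3 - 10u^2 - 10u + 12 = (-2)(u^4 - 3u^3 - 12u^2 + 52u - 48) + (4u^3 - 34u^2 + 94u - 84)
  u^4 - 3u^3 - 12u^2 + 52u - 48 = ((1/4)u + 11/8)(4u^3 - 34u^2 + 94u - 84) + ((45/4)u^2 - (225/4)u + 135/2)
  4u^3 - 34u^2 + 94u - 84 = ((16/45)u - 56/45)((45/4)u^2 - (225/4)u + 135/2) + (0)
Last nonzero remainder: (45/4)u^2 - (225/4)u + 135/2. Dividing through by 45/4 gives the monic gcd u^2 - 5u + 6.

u^2 - 5u + 6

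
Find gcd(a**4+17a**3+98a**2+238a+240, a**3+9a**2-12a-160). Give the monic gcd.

a**2+13a+40

Euclidean algorithm in ℚ[a]:
  a**4+17a**3+98a**2+238a+240 = (a+8)(a**3+9a**2-12a-160) + (38a**2+494a+1520)
  a**3+9a**2-12a-160 = ((1/38)a-2/19)(38a**2+494a+1520) + (0)
Last nonzero remainder: 38a**2+494a+1520. Dividing through by 38 gives the monic gcd a**2+13a+40.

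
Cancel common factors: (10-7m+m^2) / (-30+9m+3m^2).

(-5+m)/(15+3m)

Apply the Euclidean algorithm:
  m^2-7m+10 = (1/3)(3m^2+9m-30) + (-10m+20)
  3m^2+9m-30 = (-(3/10)m-3/2)(-10m+20) + (0)
Last nonzero remainder: -10m+20. Dividing through by -10 gives the monic gcd m-2.
Cancel m-2 from numerator and denominator to get the reduced form.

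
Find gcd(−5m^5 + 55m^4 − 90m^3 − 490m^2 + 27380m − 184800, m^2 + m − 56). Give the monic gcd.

Apply the Euclidean algorithm:
  −5m^5 + 55m^4 − 90m^3 − 490m^2 + 27380m − 184800 = (−5m^3 + 60m^2 − 430m + 3300)(m^2 + m − 56) + (0)
The last nonzero remainder m^2 + m − 56 is already monic.

m^2 + m − 56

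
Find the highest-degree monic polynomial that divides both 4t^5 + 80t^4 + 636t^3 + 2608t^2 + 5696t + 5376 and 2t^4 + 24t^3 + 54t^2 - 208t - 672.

Repeated division with remainder:
  4t^5 + 80t^4 + 636t^3 + 2608t^2 + 5696t + 5376 = (2t + 16)(2t^4 + 24t^3 + 54t^2 - 208t - 672) + (144t^3 + 2160t^2 + 10368t + 16128)
  2t^4 + 24t^3 + 54t^2 - 208t - 672 = ((1/72)t - 1/24)(144t^3 + 2160t^2 + 10368t + 16128) + (0)
Last nonzero remainder: 144t^3 + 2160t^2 + 10368t + 16128. Dividing through by 144 gives the monic gcd t^3 + 15t^2 + 72t + 112.

t^3 + 15t^2 + 72t + 112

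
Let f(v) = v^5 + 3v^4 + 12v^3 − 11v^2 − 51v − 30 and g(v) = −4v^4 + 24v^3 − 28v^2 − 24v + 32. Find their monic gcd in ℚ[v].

v^2 − v − 2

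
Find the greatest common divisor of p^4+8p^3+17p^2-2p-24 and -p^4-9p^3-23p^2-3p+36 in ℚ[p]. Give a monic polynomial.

Apply the Euclidean algorithm:
  p^4+8p^3+17p^2-2p-24 = (-1)(-p^4-9p^3-23p^2-3p+36) + (-p^3-6p^2-5p+12)
  -p^4-9p^3-23p^2-3p+36 = (p+3)(-p^3-6p^2-5p+12) + (0)
Last nonzero remainder: -p^3-6p^2-5p+12. Dividing through by -1 gives the monic gcd p^3+6p^2+5p-12.

p^3+6p^2+5p-12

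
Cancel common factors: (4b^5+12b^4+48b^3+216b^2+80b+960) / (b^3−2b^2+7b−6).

(4b^3+16b^2+40b+160)/(b−1)

By polynomial division,
  4b^5+12b^4+48b^3+216b^2+80b+960 = (4b^2+20b+60)(b^3−2b^2+7b−6) + (220b^2−220b+1320)
  b^3−2b^2+7b−6 = ((1/220)b−1/220)(220b^2−220b+1320) + (0)
Last nonzero remainder: 220b^2−220b+1320. Dividing through by 220 gives the monic gcd b^2−b+6.
Cancel b^2−b+6 from numerator and denominator to get the reduced form.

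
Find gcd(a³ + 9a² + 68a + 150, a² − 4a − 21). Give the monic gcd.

a + 3

Euclidean algorithm in ℚ[a]:
  a³ + 9a² + 68a + 150 = (a + 13)(a² − 4a − 21) + (141a + 423)
  a² − 4a − 21 = ((1/141)a − 7/141)(141a + 423) + (0)
Last nonzero remainder: 141a + 423. Dividing through by 141 gives the monic gcd a + 3.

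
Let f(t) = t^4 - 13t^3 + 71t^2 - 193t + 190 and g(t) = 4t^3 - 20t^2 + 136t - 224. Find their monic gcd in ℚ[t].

t - 2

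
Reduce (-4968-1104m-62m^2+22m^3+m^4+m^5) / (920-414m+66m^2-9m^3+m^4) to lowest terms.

Apply the Euclidean algorithm:
  m^5+m^4+22m^3-62m^2-1104m-4968 = (m+10)(m^4-9m^3+66m^2-414m+920) + (46m^3-308m^2+2116m-14168)
  m^4-9m^3+66m^2-414m+920 = ((1/46)m-53/1058)(46m^3-308m^2+2116m-14168) + ((2418/529)m^2+4836/23)
  46m^3-308m^2+2116m-14168 = ((12167/1209)m-81466/1209)((2418/529)m^2+4836/23) + (0)
Last nonzero remainder: (2418/529)m^2+4836/23. Dividing through by 2418/529 gives the monic gcd m^2+46.
Cancel m^2+46 from numerator and denominator to get the reduced form.

(-108-24m+m^2+m^3)/(20-9m+m^2)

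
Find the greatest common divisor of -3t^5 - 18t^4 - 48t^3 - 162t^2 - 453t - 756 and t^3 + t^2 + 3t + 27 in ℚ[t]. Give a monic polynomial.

t^2 - 2t + 9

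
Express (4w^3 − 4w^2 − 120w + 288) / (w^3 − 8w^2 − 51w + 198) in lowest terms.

Apply the Euclidean algorithm:
  4w^3 − 4w^2 − 120w + 288 = (4)(w^3 − 8w^2 − 51w + 198) + (28w^2 + 84w − 504)
  w^3 − 8w^2 − 51w + 198 = ((1/28)w − 11/28)(28w^2 + 84w − 504) + (0)
Last nonzero remainder: 28w^2 + 84w − 504. Dividing through by 28 gives the monic gcd w^2 + 3w − 18.
Cancel w^2 + 3w − 18 from numerator and denominator to get the reduced form.

(4w − 16)/(w − 11)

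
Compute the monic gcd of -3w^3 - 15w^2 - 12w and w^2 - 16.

w + 4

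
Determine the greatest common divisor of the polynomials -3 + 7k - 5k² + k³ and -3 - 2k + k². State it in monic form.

By polynomial division,
  k³ - 5k² + 7k - 3 = (k - 3)(k² - 2k - 3) + (4k - 12)
  k² - 2k - 3 = ((1/4)k + 1/4)(4k - 12) + (0)
Last nonzero remainder: 4k - 12. Dividing through by 4 gives the monic gcd k - 3.

-3 + k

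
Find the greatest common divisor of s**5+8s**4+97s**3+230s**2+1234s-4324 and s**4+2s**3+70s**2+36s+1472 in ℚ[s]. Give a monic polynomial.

Apply the Euclidean algorithm:
  s**5+8s**4+97s**3+230s**2+1234s-4324 = (s+6)(s**4+2s**3+70s**2+36s+1472) + (15s**3-226s**2-454s-13156)
  s**4+2s**3+70s**2+36s+1472 = ((1/15)s+256/225)(15s**3-226s**2-454s-13156) + ((80416/225)s**2+(321664/225)s+3699136/225)
  15s**3-226s**2-454s-13156 = ((3375/80416)s-32175/40208)((80416/225)s**2+(321664/225)s+3699136/225) + (0)
Last nonzero remainder: (80416/225)s**2+(321664/225)s+3699136/225. Dividing through by 80416/225 gives the monic gcd s**2+4s+46.

s**2+4s+46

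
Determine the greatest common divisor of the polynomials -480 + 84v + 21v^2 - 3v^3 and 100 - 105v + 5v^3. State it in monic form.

-20 + v + v^2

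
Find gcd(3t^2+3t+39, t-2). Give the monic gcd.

1

Repeated division with remainder:
  3t^2+3t+39 = (3t+9)(t-2) + (57)
  t-2 = ((1/57)t-2/57)(57) + (0)
The last nonzero remainder is the constant 57, so the polynomials are coprime and gcd = 1.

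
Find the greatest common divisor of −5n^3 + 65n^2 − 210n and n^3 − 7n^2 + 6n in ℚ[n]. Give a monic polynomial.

n^2 − 6n

Apply the Euclidean algorithm:
  −5n^3 + 65n^2 − 210n = (−5)(n^3 − 7n^2 + 6n) + (30n^2 − 180n)
  n^3 − 7n^2 + 6n = ((1/30)n − 1/30)(30n^2 − 180n) + (0)
Last nonzero remainder: 30n^2 − 180n. Dividing through by 30 gives the monic gcd n^2 − 6n.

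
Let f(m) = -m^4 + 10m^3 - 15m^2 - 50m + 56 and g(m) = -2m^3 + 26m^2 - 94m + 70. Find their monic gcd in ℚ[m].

m^2 - 8m + 7

Euclidean algorithm in ℚ[m]:
  -m^4 + 10m^3 - 15m^2 - 50m + 56 = ((1/2)m + 3/2)(-2m^3 + 26m^2 - 94m + 70) + (-7m^2 + 56m - 49)
  -2m^3 + 26m^2 - 94m + 70 = ((2/7)m - 10/7)(-7m^2 + 56m - 49) + (0)
Last nonzero remainder: -7m^2 + 56m - 49. Dividing through by -7 gives the monic gcd m^2 - 8m + 7.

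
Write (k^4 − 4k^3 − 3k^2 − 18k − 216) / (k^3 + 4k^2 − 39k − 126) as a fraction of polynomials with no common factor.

(k^2 − k + 12)/(k + 7)

Repeated division with remainder:
  k^4 − 4k^3 − 3k^2 − 18k − 216 = (k − 8)(k^3 + 4k^2 − 39k − 126) + (68k^2 − 204k − 1224)
  k^3 + 4k^2 − 39k − 126 = ((1/68)k + 7/68)(68k^2 − 204k − 1224) + (0)
Last nonzero remainder: 68k^2 − 204k − 1224. Dividing through by 68 gives the monic gcd k^2 − 3k − 18.
Cancel k^2 − 3k − 18 from numerator and denominator to get the reduced form.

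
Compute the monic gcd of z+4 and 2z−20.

1

Repeated division with remainder:
  z+4 = (1/2)(2z−20) + (14)
  2z−20 = ((1/7)z−10/7)(14) + (0)
The last nonzero remainder is the constant 14, so the polynomials are coprime and gcd = 1.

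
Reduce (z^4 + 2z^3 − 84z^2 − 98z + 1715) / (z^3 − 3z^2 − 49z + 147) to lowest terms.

(z^2 + 2z − 35)/(z − 3)

Euclidean algorithm in ℚ[z]:
  z^4 + 2z^3 − 84z^2 − 98z + 1715 = (z + 5)(z^3 − 3z^2 − 49z + 147) + (−20z^2 + 980)
  z^3 − 3z^2 − 49z + 147 = (−(1/20)z + 3/20)(−20z^2 + 980) + (0)
Last nonzero remainder: −20z^2 + 980. Dividing through by −20 gives the monic gcd z^2 − 49.
Cancel z^2 − 49 from numerator and denominator to get the reduced form.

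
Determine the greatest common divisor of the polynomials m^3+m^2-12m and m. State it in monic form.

Euclidean algorithm in ℚ[m]:
  m^3+m^2-12m = (m^2+m-12)(m) + (0)
The last nonzero remainder m is already monic.

m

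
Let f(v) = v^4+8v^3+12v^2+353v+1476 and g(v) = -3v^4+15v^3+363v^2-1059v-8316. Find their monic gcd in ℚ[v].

Repeated division with remainder:
  v^4+8v^3+12v^2+353v+1476 = (-1/3)(-3v^4+15v^3+363v^2-1059v-8316) + (13v^3+133v^2-1296)
  -3v^4+15v^3+363v^2-1059v-8316 = (-(3/13)v+594/169)(13v^3+133v^2-1296) + (-(17655/169)v^2-(17655/13)v-635580/169)
  13v^3+133v^2-1296 = (-(2197/17655)v+2028/5885)(-(17655/169)v^2-(17655/13)v-635580/169) + (0)
Last nonzero remainder: -(17655/169)v^2-(17655/13)v-635580/169. Dividing through by -17655/169 gives the monic gcd v^2+13v+36.

v^2+13v+36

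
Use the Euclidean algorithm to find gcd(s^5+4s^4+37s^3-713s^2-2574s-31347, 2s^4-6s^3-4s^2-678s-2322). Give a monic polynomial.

s^3-6s^2+16s-387

By polynomial division,
  s^5+4s^4+37s^3-713s^2-2574s-31347 = ((1/2)s+7/2)(2s^4-6s^3-4s^2-678s-2322) + (60s^3-360s^2+960s-23220)
  2s^4-6s^3-4s^2-678s-2322 = ((1/30)s+1/10)(60s^3-360s^2+960s-23220) + (0)
Last nonzero remainder: 60s^3-360s^2+960s-23220. Dividing through by 60 gives the monic gcd s^3-6s^2+16s-387.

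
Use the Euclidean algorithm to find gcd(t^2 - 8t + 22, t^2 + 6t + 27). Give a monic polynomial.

1

Euclidean algorithm in ℚ[t]:
  t^2 - 8t + 22 = (t^2 + 6t + 27) + (-14t - 5)
  t^2 + 6t + 27 = (-(1/14)t - 79/196)(-14t - 5) + (4897/196)
  -14t - 5 = (-(2744/4897)t - 980/4897)(4897/196) + (0)
The last nonzero remainder is the constant 4897/196, so the polynomials are coprime and gcd = 1.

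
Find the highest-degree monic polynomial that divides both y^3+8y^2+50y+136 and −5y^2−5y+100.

Apply the Euclidean algorithm:
  y^3+8y^2+50y+136 = (−(1/5)y−7/5)(−5y^2−5y+100) + (63y+276)
  −5y^2−5y+100 = (−(5/63)y+355/1323)(63y+276) + (11440/441)
  63y+276 = ((27783/11440)y+30429/2860)(11440/441) + (0)
The last nonzero remainder is the constant 11440/441, so the polynomials are coprime and gcd = 1.

1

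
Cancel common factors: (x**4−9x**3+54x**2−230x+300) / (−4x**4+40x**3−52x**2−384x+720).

(−x**2+2x−30)/(4x**2−12x−72)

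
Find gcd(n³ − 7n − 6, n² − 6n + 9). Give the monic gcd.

n − 3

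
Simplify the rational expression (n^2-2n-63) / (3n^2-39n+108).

Repeated division with remainder:
  n^2-2n-63 = (1/3)(3n^2-39n+108) + (11n-99)
  3n^2-39n+108 = ((3/11)n-12/11)(11n-99) + (0)
Last nonzero remainder: 11n-99. Dividing through by 11 gives the monic gcd n-9.
Cancel n-9 from numerator and denominator to get the reduced form.

(n+7)/(3n-12)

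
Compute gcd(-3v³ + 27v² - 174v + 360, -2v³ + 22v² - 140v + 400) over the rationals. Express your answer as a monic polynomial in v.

Repeated division with remainder:
  -3v³ + 27v² - 174v + 360 = (3/2)(-2v³ + 22v² - 140v + 400) + (-6v² + 36v - 240)
  -2v³ + 22v² - 140v + 400 = ((1/3)v - 5/3)(-6v² + 36v - 240) + (0)
Last nonzero remainder: -6v² + 36v - 240. Dividing through by -6 gives the monic gcd v² - 6v + 40.

v² - 6v + 40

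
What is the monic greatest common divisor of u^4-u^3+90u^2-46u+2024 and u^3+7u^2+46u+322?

u^2+46

Euclidean algorithm in ℚ[u]:
  u^4-u^3+90u^2-46u+2024 = (u-8)(u^3+7u^2+46u+322) + (100u^2+4600)
  u^3+7u^2+46u+322 = ((1/100)u+7/100)(100u^2+4600) + (0)
Last nonzero remainder: 100u^2+4600. Dividing through by 100 gives the monic gcd u^2+46.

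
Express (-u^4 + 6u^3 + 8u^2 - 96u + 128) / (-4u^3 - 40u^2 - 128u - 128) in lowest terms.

(u^3 - 10u^2 + 32u - 32)/(4u^2 + 24u + 32)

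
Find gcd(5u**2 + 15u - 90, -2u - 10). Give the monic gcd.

Euclidean algorithm in ℚ[u]:
  5u**2 + 15u - 90 = (-(5/2)u + 5)(-2u - 10) + (-40)
  -2u - 10 = ((1/20)u + 1/4)(-40) + (0)
The last nonzero remainder is the constant -40, so the polynomials are coprime and gcd = 1.

1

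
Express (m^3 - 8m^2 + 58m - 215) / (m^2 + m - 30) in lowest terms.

By polynomial division,
  m^3 - 8m^2 + 58m - 215 = (m - 9)(m^2 + m - 30) + (97m - 485)
  m^2 + m - 30 = ((1/97)m + 6/97)(97m - 485) + (0)
Last nonzero remainder: 97m - 485. Dividing through by 97 gives the monic gcd m - 5.
Cancel m - 5 from numerator and denominator to get the reduced form.

(m^2 - 3m + 43)/(m + 6)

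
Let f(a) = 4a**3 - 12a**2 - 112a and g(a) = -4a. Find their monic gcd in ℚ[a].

Euclidean algorithm in ℚ[a]:
  4a**3 - 12a**2 - 112a = (-a**2 + 3a + 28)(-4a) + (0)
Last nonzero remainder: -4a. Dividing through by -4 gives the monic gcd a.

a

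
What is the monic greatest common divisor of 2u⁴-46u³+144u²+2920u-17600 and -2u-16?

u+8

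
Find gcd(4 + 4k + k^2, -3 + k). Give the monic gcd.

1

Euclidean algorithm in ℚ[k]:
  k^2 + 4k + 4 = (k + 7)(k - 3) + (25)
  k - 3 = ((1/25)k - 3/25)(25) + (0)
The last nonzero remainder is the constant 25, so the polynomials are coprime and gcd = 1.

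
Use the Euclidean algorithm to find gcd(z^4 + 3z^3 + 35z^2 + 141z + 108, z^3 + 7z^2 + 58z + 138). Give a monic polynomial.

By polynomial division,
  z^4 + 3z^3 + 35z^2 + 141z + 108 = (z - 4)(z^3 + 7z^2 + 58z + 138) + (5z^2 + 235z + 660)
  z^3 + 7z^2 + 58z + 138 = ((1/5)z - 8)(5z^2 + 235z + 660) + (1806z + 5418)
  5z^2 + 235z + 660 = ((5/1806)z + 110/903)(1806z + 5418) + (0)
Last nonzero remainder: 1806z + 5418. Dividing through by 1806 gives the monic gcd z + 3.

z + 3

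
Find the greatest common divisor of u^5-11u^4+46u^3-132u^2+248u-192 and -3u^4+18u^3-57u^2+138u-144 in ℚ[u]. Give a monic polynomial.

Euclidean algorithm in ℚ[u]:
  u^5-11u^4+46u^3-132u^2+248u-192 = (-(1/3)u+5/3)(-3u^4+18u^3-57u^2+138u-144) + (-3u^3+9u^2-30u+48)
  -3u^4+18u^3-57u^2+138u-144 = (u-3)(-3u^3+9u^2-30u+48) + (0)
Last nonzero remainder: -3u^3+9u^2-30u+48. Dividing through by -3 gives the monic gcd u^3-3u^2+10u-16.

u^3-3u^2+10u-16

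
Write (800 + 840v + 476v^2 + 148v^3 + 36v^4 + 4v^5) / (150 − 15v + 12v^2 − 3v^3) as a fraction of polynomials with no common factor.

By polynomial division,
  4v^5 + 36v^4 + 148v^3 + 476v^2 + 840v + 800 = (−(4/3)v^2 − (52/3)v − 112)(−3v^3 + 12v^2 − 15v + 150) + (1760v^2 + 1760v + 17600)
  −3v^3 + 12v^2 − 15v + 150 = (−(3/1760)v + 3/352)(1760v^2 + 1760v + 17600) + (0)
Last nonzero remainder: 1760v^2 + 1760v + 17600. Dividing through by 1760 gives the monic gcd v^2 + v + 10.
Cancel v^2 + v + 10 from numerator and denominator to get the reduced form.

(−80 − 76v − 32v^2 − 4v^3)/(−15 + 3v)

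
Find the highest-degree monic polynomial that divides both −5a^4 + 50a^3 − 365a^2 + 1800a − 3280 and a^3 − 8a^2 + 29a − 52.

Repeated division with remainder:
  −5a^4 + 50a^3 − 365a^2 + 1800a − 3280 = (−5a + 10)(a^3 − 8a^2 + 29a − 52) + (−140a^2 + 1250a − 2760)
  a^3 − 8a^2 + 29a − 52 = (−(1/140)a − 13/1960)(−140a^2 + 1250a − 2760) + ((3445/196)a − 3445/49)
  −140a^2 + 1250a − 2760 = (−(5488/689)a + 27048/689)((3445/196)a − 3445/49) + (0)
Last nonzero remainder: (3445/196)a − 3445/49. Dividing through by 3445/196 gives the monic gcd a − 4.

a − 4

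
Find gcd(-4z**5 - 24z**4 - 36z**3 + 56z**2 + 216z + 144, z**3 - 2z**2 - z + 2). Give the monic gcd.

Repeated division with remainder:
  -4z**5 - 24z**4 - 36z**3 + 56z**2 + 216z + 144 = (-4z**2 - 32z - 104)(z**3 - 2z**2 - z + 2) + (-176z**2 + 176z + 352)
  z**3 - 2z**2 - z + 2 = (-(1/176)z + 1/176)(-176z**2 + 176z + 352) + (0)
Last nonzero remainder: -176z**2 + 176z + 352. Dividing through by -176 gives the monic gcd z**2 - z - 2.

z**2 - z - 2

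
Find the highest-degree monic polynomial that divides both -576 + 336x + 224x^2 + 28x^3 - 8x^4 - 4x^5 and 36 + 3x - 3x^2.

Repeated division with remainder:
  -4x^5 - 8x^4 + 28x^3 + 224x^2 + 336x - 576 = ((4/3)x^3 + 4x^2 + (32/3)x - 16)(-3x^2 + 3x + 36) + (0)
Last nonzero remainder: -3x^2 + 3x + 36. Dividing through by -3 gives the monic gcd x^2 - x - 12.

-12 - x + x^2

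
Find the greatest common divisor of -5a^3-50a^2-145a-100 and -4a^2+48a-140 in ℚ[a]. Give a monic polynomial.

1

By polynomial division,
  -5a^3-50a^2-145a-100 = ((5/4)a+55/2)(-4a^2+48a-140) + (-1290a+3750)
  -4a^2+48a-140 = ((2/645)a-782/27735)(-1290a+3750) + (-63360/1849)
  -1290a+3750 = ((79507/2112)a-231125/2112)(-63360/1849) + (0)
The last nonzero remainder is the constant -63360/1849, so the polynomials are coprime and gcd = 1.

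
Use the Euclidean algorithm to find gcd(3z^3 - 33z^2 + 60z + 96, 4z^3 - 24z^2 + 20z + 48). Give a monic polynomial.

z^2 - 3z - 4

Euclidean algorithm in ℚ[z]:
  3z^3 - 33z^2 + 60z + 96 = (3/4)(4z^3 - 24z^2 + 20z + 48) + (-15z^2 + 45z + 60)
  4z^3 - 24z^2 + 20z + 48 = (-(4/15)z + 4/5)(-15z^2 + 45z + 60) + (0)
Last nonzero remainder: -15z^2 + 45z + 60. Dividing through by -15 gives the monic gcd z^2 - 3z - 4.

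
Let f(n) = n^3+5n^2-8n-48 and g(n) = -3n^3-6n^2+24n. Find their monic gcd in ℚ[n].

n+4

Repeated division with remainder:
  n^3+5n^2-8n-48 = (-1/3)(-3n^3-6n^2+24n) + (3n^2-48)
  -3n^3-6n^2+24n = (-n-2)(3n^2-48) + (-24n-96)
  3n^2-48 = (-(1/8)n+1/2)(-24n-96) + (0)
Last nonzero remainder: -24n-96. Dividing through by -24 gives the monic gcd n+4.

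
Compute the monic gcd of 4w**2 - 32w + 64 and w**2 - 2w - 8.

Repeated division with remainder:
  4w**2 - 32w + 64 = (4)(w**2 - 2w - 8) + (-24w + 96)
  w**2 - 2w - 8 = (-(1/24)w - 1/12)(-24w + 96) + (0)
Last nonzero remainder: -24w + 96. Dividing through by -24 gives the monic gcd w - 4.

w - 4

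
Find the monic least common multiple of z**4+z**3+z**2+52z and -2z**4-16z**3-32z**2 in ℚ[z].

z**6+5z**5+5z**4+56z**3+208z**2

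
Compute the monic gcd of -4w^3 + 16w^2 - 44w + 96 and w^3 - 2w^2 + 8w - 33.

By polynomial division,
  -4w^3 + 16w^2 - 44w + 96 = (-4)(w^3 - 2w^2 + 8w - 33) + (8w^2 - 12w - 36)
  w^3 - 2w^2 + 8w - 33 = ((1/8)w - 1/16)(8w^2 - 12w - 36) + ((47/4)w - 141/4)
  8w^2 - 12w - 36 = ((32/47)w + 48/47)((47/4)w - 141/4) + (0)
Last nonzero remainder: (47/4)w - 141/4. Dividing through by 47/4 gives the monic gcd w - 3.

w - 3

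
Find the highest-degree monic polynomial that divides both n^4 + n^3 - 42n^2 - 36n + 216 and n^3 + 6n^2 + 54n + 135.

n + 3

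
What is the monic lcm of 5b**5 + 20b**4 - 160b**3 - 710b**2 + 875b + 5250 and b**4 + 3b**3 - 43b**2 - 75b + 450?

b**6 + 10b**5 - 8b**4 - 334b**3 - 677b**2 + 2100b + 6300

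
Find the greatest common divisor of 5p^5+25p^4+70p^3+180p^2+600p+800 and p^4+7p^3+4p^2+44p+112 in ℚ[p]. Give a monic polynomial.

By polynomial division,
  5p^5+25p^4+70p^3+180p^2+600p+800 = (5p−10)(p^4+7p^3+4p^2+44p+112) + (120p^3+480p+1920)
  p^4+7p^3+4p^2+44p+112 = ((1/120)p+7/120)(120p^3+480p+1920) + (0)
Last nonzero remainder: 120p^3+480p+1920. Dividing through by 120 gives the monic gcd p^3+4p+16.

p^3+4p+16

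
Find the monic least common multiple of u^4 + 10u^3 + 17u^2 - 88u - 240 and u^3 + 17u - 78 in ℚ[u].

u^6 + 13u^5 + 73u^4 + 223u^3 - 62u^2 - 3008u - 6240

Euclidean algorithm in ℚ[u]:
  u^4 + 10u^3 + 17u^2 - 88u - 240 = (u + 10)(u^3 + 17u - 78) + (-180u + 540)
  u^3 + 17u - 78 = (-(1/180)u^2 - (1/60)u - 13/90)(-180u + 540) + (0)
Last nonzero remainder: -180u + 540. Dividing through by -180 gives the monic gcd u - 3.
Then lcm(f, g) = f·g / gcd(f, g); expanding and making the result monic gives the answer.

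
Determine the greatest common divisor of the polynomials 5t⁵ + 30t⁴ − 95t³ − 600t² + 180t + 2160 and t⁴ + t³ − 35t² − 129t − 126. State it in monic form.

t² + 6t + 9

Repeated division with remainder:
  5t⁵ + 30t⁴ − 95t³ − 600t² + 180t + 2160 = (5t + 25)(t⁴ + t³ − 35t² − 129t − 126) + (55t³ + 920t² + 4035t + 5310)
  t⁴ + t³ − 35t² − 129t − 126 = ((1/55)t − 173/605)(55t³ + 920t² + 4035t + 5310) + ((18720/121)t² + (112320/121)t + 168480/121)
  55t³ + 920t² + 4035t + 5310 = ((1331/3744)t + 7139/1872)((18720/121)t² + (112320/121)t + 168480/121) + (0)
Last nonzero remainder: (18720/121)t² + (112320/121)t + 168480/121. Dividing through by 18720/121 gives the monic gcd t² + 6t + 9.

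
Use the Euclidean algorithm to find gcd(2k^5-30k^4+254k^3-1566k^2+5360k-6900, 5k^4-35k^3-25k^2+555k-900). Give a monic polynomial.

Euclidean algorithm in ℚ[k]:
  2k^5-30k^4+254k^3-1566k^2+5360k-6900 = ((2/5)k-16/5)(5k^4-35k^3-25k^2+555k-900) + (152k^3-1868k^2+7496k-9780)
  5k^4-35k^3-25k^2+555k-900 = ((5/152)k+1005/5776)(152k^3-1868k^2+7496k-9780) + ((77175/1444)k^2-(154350/361)k+1157625/1444)
  152k^3-1868k^2+7496k-9780 = ((219488/77175)k-941488/77175)((77175/1444)k^2-(154350/361)k+1157625/1444) + (0)
Last nonzero remainder: (77175/1444)k^2-(154350/361)k+1157625/1444. Dividing through by 77175/1444 gives the monic gcd k^2-8k+15.

k^2-8k+15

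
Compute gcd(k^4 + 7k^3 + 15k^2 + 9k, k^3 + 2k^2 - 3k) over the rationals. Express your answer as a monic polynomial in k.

k^2 + 3k

By polynomial division,
  k^4 + 7k^3 + 15k^2 + 9k = (k + 5)(k^3 + 2k^2 - 3k) + (8k^2 + 24k)
  k^3 + 2k^2 - 3k = ((1/8)k - 1/8)(8k^2 + 24k) + (0)
Last nonzero remainder: 8k^2 + 24k. Dividing through by 8 gives the monic gcd k^2 + 3k.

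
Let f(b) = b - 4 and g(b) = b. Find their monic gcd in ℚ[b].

1

Apply the Euclidean algorithm:
  b - 4 = (b) + (-4)
  b = (-(1/4)b)(-4) + (0)
The last nonzero remainder is the constant -4, so the polynomials are coprime and gcd = 1.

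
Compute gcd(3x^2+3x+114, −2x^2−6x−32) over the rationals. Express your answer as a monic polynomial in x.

1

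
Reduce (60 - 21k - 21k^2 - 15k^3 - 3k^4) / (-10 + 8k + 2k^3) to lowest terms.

By polynomial division,
  -3k^4 - 15k^3 - 21k^2 - 21k + 60 = (-(3/2)k - 15/2)(2k^3 + 8k - 10) + (-9k^2 + 24k - 15)
  2k^3 + 8k - 10 = (-(2/9)k - 16/27)(-9k^2 + 24k - 15) + ((170/9)k - 170/9)
  -9k^2 + 24k - 15 = (-(81/170)k + 27/34)((170/9)k - 170/9) + (0)
Last nonzero remainder: (170/9)k - 170/9. Dividing through by 170/9 gives the monic gcd k - 1.
Cancel k - 1 from numerator and denominator to get the reduced form.

(-60 - 39k - 18k^2 - 3k^3)/(10 + 2k + 2k^2)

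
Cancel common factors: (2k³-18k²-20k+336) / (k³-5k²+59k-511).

Repeated division with remainder:
  2k³-18k²-20k+336 = (2)(k³-5k²+59k-511) + (-8k²-138k+1358)
  k³-5k²+59k-511 = (-(1/8)k+89/32)(-8k²-138k+1358) + ((9801/16)k-68607/16)
  -8k²-138k+1358 = (-(128/9801)k-3104/9801)((9801/16)k-68607/16) + (0)
Last nonzero remainder: (9801/16)k-68607/16. Dividing through by 9801/16 gives the monic gcd k-7.
Cancel k-7 from numerator and denominator to get the reduced form.

(2k²-4k-48)/(k²+2k+73)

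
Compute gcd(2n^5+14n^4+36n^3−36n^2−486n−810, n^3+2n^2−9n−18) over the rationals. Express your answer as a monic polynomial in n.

n^2−9

Repeated division with remainder:
  2n^5+14n^4+36n^3−36n^2−486n−810 = (2n^2+10n+34)(n^3+2n^2−9n−18) + (22n^2−198)
  n^3+2n^2−9n−18 = ((1/22)n+1/11)(22n^2−198) + (0)
Last nonzero remainder: 22n^2−198. Dividing through by 22 gives the monic gcd n^2−9.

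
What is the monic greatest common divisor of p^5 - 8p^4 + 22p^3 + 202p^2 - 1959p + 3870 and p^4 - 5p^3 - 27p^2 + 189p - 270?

p^3 - 2p^2 - 33p + 90

Apply the Euclidean algorithm:
  p^5 - 8p^4 + 22p^3 + 202p^2 - 1959p + 3870 = (p - 3)(p^4 - 5p^3 - 27p^2 + 189p - 270) + (34p^3 - 68p^2 - 1122p + 3060)
  p^4 - 5p^3 - 27p^2 + 189p - 270 = ((1/34)p - 3/34)(34p^3 - 68p^2 - 1122p + 3060) + (0)
Last nonzero remainder: 34p^3 - 68p^2 - 1122p + 3060. Dividing through by 34 gives the monic gcd p^3 - 2p^2 - 33p + 90.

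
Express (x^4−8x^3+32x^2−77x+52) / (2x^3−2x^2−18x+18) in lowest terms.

(x^3−7x^2+25x−52)/(2x^2−18)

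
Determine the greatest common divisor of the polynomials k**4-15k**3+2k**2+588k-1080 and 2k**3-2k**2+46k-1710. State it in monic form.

k-9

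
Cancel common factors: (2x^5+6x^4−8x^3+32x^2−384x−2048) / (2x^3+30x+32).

(x^3+4x^2−16x−64)/(x+1)

By polynomial division,
  2x^5+6x^4−8x^3+32x^2−384x−2048 = (x^2+3x−19)(2x^3+30x+32) + (−90x^2+90x−1440)
  2x^3+30x+32 = (−(1/45)x−1/45)(−90x^2+90x−1440) + (0)
Last nonzero remainder: −90x^2+90x−1440. Dividing through by −90 gives the monic gcd x^2−x+16.
Cancel x^2−x+16 from numerator and denominator to get the reduced form.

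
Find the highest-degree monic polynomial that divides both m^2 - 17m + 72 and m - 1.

1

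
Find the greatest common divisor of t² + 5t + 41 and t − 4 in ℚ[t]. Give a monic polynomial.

Euclidean algorithm in ℚ[t]:
  t² + 5t + 41 = (t + 9)(t − 4) + (77)
  t − 4 = ((1/77)t − 4/77)(77) + (0)
The last nonzero remainder is the constant 77, so the polynomials are coprime and gcd = 1.

1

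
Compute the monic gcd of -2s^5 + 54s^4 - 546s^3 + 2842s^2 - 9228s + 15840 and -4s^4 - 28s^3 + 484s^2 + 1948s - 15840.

Repeated division with remainder:
  -2s^5 + 54s^4 - 546s^3 + 2842s^2 - 9228s + 15840 = ((1/2)s - 17)(-4s^4 - 28s^3 + 484s^2 + 1948s - 15840) + (-1264s^3 + 10096s^2 + 31808s - 253440)
  -4s^4 - 28s^3 + 484s^2 + 1948s - 15840 = ((1/316)s + 296/6241)(-1264s^3 + 10096s^2 + 31808s - 253440) + (-(595980/6241)s^2 + (7747740/6241)s - 23839200/6241)
  -1264s^3 + 10096s^2 + 31808s - 253440 = ((1972156/148995)s + 99856/1505)(-(595980/6241)s^2 + (7747740/6241)s - 23839200/6241) + (0)
Last nonzero remainder: -(595980/6241)s^2 + (7747740/6241)s - 23839200/6241. Dividing through by -595980/6241 gives the monic gcd s^2 - 13s + 40.

s^2 - 13s + 40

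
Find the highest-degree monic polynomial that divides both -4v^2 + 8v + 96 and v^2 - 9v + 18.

Repeated division with remainder:
  -4v^2 + 8v + 96 = (-4)(v^2 - 9v + 18) + (-28v + 168)
  v^2 - 9v + 18 = (-(1/28)v + 3/28)(-28v + 168) + (0)
Last nonzero remainder: -28v + 168. Dividing through by -28 gives the monic gcd v - 6.

v - 6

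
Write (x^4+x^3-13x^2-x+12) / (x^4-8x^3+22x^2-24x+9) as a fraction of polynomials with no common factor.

Apply the Euclidean algorithm:
  x^4+x^3-13x^2-x+12 = (x^4-8x^3+22x^2-24x+9) + (9x^3-35x^2+23x+3)
  x^4-8x^3+22x^2-24x+9 = ((1/9)x-37/81)(9x^3-35x^2+23x+3) + ((280/81)x^2-(1120/81)x+280/27)
  9x^3-35x^2+23x+3 = ((729/280)x+81/280)((280/81)x^2-(1120/81)x+280/27) + (0)
Last nonzero remainder: (280/81)x^2-(1120/81)x+280/27. Dividing through by 280/81 gives the monic gcd x^2-4x+3.
Cancel x^2-4x+3 from numerator and denominator to get the reduced form.

(x^2+5x+4)/(x^2-4x+3)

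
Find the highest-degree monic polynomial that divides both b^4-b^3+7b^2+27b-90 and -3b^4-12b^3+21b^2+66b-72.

b^2+b-6

Apply the Euclidean algorithm:
  b^4-b^3+7b^2+27b-90 = (-1/3)(-3b^4-12b^3+21b^2+66b-72) + (-5b^3+14b^2+49b-114)
  -3b^4-12b^3+21b^2+66b-72 = ((3/5)b+102/25)(-5b^3+14b^2+49b-114) + (-(1638/25)b^2-(1638/25)b+9828/25)
  -5b^3+14b^2+49b-114 = ((125/1638)b-475/1638)(-(1638/25)b^2-(1638/25)b+9828/25) + (0)
Last nonzero remainder: -(1638/25)b^2-(1638/25)b+9828/25. Dividing through by -1638/25 gives the monic gcd b^2+b-6.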